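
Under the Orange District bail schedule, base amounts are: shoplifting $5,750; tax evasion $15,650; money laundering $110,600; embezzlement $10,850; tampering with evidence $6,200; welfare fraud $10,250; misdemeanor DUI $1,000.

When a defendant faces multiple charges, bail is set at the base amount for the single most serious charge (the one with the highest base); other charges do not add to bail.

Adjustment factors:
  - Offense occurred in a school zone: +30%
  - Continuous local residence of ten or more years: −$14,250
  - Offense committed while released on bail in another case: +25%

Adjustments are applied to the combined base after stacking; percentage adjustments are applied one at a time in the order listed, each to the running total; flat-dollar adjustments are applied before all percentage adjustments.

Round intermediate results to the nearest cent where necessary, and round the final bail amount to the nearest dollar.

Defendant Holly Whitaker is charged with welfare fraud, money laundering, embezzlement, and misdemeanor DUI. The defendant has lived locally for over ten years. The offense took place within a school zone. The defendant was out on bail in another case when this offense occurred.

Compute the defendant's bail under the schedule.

$156,569

Base amounts from the schedule: welfare fraud $10,250; money laundering $110,600; embezzlement $10,850; misdemeanor DUI $1,000.
Stacking rule: use the highest base only. Highest is money laundering at $110,600. Combined base = $110,600.
Continuous local residence of ten or more years (−$14,250 flat): $110,600 − $14,250 = $96,350.
Offense occurred in a school zone (+30%): $96,350 × 1.3 = $125,255.
Offense committed while released on bail in another case (+25%): $125,255 × 1.25 = $156,568.75.
Rounded to the nearest dollar: $156,569.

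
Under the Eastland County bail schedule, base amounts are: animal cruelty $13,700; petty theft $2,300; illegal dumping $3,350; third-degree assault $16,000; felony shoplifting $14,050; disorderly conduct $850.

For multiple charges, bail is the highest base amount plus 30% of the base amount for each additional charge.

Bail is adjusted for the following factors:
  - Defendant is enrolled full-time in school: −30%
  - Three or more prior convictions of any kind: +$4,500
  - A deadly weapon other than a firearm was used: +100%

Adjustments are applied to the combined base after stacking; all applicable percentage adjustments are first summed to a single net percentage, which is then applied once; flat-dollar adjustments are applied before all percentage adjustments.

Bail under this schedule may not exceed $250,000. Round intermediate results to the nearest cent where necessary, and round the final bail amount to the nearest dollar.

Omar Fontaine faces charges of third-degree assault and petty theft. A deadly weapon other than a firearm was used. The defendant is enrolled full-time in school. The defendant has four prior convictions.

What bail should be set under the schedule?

Base amounts from the schedule: third-degree assault $16,000; petty theft $2,300.
Stacking rule: highest base plus 30% of each additional charge. Highest is third-degree assault at $16,000. Additional: $2,300 × 30% = $690. Combined base = $16,000 + $690 = $16,690.
Three or more prior convictions of any kind (+$4,500 flat): $16,690 + $4,500 = $21,190.
Net percentage adjustment: −30% +100% = +70%. $21,190 × 1.7 = $36,023.
$36,023 is within the $250,000 maximum.

$36,023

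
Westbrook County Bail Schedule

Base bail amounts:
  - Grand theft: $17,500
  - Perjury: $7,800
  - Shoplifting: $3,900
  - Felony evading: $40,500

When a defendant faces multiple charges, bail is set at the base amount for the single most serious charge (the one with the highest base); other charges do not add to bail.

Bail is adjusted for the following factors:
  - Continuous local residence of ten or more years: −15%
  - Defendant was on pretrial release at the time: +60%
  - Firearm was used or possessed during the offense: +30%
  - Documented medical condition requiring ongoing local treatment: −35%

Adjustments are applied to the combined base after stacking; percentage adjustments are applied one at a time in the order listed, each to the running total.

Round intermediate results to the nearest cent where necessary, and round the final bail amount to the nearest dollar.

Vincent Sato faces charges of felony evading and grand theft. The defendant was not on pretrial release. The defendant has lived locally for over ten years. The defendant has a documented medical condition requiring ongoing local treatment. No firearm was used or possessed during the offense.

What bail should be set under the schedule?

$22,376

Base amounts from the schedule: felony evading $40,500; grand theft $17,500.
Stacking rule: use the highest base only. Highest is felony evading at $40,500. Combined base = $40,500.
Continuous local residence of ten or more years (−15%): $40,500 × 0.85 = $34,425.
Documented medical condition requiring ongoing local treatment (−35%): $34,425 × 0.65 = $22,376.25.
Rounded to the nearest dollar: $22,376.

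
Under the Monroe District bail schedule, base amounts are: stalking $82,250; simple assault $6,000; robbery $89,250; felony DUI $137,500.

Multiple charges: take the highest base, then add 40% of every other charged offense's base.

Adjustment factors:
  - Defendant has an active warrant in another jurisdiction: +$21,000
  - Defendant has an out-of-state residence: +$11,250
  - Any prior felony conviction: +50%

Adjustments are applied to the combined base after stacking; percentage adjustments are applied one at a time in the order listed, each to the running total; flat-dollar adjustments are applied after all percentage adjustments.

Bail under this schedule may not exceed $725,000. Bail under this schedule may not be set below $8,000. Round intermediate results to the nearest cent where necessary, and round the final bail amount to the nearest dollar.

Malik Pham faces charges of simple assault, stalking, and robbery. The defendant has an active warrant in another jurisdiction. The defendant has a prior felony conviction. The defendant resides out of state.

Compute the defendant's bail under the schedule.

$219,075

Base amounts from the schedule: simple assault $6,000; stalking $82,250; robbery $89,250.
Stacking rule: highest base plus 40% of each additional charge. Highest is robbery at $89,250. Additional: $6,000 × 40% = $2,400; $82,250 × 40% = $32,900. Combined base = $89,250 + $35,300 = $124,550.
Any prior felony conviction (+50%): $124,550 × 1.5 = $186,825.
Defendant has an active warrant in another jurisdiction (+$21,000 flat): $186,825 + $21,000 = $207,825.
Defendant has an out-of-state residence (+$11,250 flat): $207,825 + $11,250 = $219,075.
$219,075 is within the $725,000 maximum.
$219,075 is at or above the $8,000 minimum.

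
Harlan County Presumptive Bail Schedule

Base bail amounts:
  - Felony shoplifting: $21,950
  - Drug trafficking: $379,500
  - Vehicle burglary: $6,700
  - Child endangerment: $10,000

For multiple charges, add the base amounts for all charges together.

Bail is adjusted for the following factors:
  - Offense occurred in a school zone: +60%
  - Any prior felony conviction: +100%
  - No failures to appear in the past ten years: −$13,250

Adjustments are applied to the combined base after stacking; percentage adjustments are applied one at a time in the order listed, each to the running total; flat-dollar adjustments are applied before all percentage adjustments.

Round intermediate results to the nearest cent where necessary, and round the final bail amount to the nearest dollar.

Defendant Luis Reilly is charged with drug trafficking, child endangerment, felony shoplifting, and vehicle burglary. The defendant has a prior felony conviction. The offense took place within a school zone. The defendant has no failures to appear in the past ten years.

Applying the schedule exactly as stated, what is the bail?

$1,295,680

Base amounts from the schedule: drug trafficking $379,500; child endangerment $10,000; felony shoplifting $21,950; vehicle burglary $6,700.
Stacking rule: sum of all bases. $379,500 + $10,000 + $21,950 + $6,700 = $418,150.
No failures to appear in the past ten years (−$13,250 flat): $418,150 − $13,250 = $404,900.
Offense occurred in a school zone (+60%): $404,900 × 1.6 = $647,840.
Any prior felony conviction (+100%): $647,840 × 2 = $1,295,680.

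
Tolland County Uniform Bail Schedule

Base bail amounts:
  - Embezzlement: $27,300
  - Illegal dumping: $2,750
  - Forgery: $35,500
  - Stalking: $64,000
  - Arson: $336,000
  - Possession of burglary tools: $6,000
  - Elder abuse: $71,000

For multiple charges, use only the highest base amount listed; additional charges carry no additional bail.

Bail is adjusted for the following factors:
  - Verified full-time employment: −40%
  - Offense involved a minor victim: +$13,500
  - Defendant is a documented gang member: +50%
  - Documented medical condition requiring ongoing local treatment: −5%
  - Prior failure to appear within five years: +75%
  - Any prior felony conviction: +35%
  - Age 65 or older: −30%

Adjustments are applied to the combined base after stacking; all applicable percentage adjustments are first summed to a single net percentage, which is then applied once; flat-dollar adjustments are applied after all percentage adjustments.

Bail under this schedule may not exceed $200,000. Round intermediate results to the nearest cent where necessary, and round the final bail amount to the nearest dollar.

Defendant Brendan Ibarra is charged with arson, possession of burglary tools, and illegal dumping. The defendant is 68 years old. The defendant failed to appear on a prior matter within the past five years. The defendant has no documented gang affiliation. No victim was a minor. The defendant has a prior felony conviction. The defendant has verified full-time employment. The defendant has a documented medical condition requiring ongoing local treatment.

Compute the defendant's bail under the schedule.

$200,000

Base amounts from the schedule: arson $336,000; possession of burglary tools $6,000; illegal dumping $2,750.
Stacking rule: use the highest base only. Highest is arson at $336,000. Combined base = $336,000.
Net percentage adjustment: −40% −5% +75% +35% −30% = +35%. $336,000 × 1.35 = $453,600.
Result $453,600 exceeds the maximum of $200,000; bail is capped at $200,000.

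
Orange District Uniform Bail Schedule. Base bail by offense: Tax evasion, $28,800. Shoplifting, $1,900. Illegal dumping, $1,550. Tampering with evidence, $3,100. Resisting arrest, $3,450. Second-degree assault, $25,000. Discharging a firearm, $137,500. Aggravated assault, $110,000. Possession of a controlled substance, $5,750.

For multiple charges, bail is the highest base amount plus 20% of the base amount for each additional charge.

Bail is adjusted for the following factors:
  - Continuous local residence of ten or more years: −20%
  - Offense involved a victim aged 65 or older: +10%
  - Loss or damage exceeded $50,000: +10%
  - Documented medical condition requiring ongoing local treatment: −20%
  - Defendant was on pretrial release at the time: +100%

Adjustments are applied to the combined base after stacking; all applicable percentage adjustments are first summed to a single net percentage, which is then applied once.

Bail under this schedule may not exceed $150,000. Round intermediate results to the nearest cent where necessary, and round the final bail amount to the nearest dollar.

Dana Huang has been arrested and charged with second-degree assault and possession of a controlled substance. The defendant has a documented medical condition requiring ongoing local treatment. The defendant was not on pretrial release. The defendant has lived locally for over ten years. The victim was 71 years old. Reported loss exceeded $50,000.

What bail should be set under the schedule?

Base amounts from the schedule: second-degree assault $25,000; possession of a controlled substance $5,750.
Stacking rule: highest base plus 20% of each additional charge. Highest is second-degree assault at $25,000. Additional: $5,750 × 20% = $1,150. Combined base = $25,000 + $1,150 = $26,150.
Net percentage adjustment: −20% +10% +10% −20% = −20%. $26,150 × 0.8 = $20,920.
$20,920 is within the $150,000 maximum.

$20,920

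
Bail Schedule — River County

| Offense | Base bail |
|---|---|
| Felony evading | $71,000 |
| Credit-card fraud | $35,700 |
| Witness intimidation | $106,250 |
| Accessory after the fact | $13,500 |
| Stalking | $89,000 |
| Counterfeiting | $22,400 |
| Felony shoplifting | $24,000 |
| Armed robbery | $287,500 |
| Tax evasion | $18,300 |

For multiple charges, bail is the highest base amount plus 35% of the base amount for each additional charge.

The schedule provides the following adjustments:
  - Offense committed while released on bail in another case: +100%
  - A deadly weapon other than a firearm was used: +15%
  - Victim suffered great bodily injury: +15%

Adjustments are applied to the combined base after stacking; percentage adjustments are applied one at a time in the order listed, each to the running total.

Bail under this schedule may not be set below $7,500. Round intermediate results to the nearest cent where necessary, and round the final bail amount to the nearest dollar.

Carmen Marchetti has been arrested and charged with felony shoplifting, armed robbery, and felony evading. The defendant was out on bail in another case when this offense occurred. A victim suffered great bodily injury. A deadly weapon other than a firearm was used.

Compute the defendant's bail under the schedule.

$848,384

Base amounts from the schedule: felony shoplifting $24,000; armed robbery $287,500; felony evading $71,000.
Stacking rule: highest base plus 35% of each additional charge. Highest is armed robbery at $287,500. Additional: $24,000 × 35% = $8,400; $71,000 × 35% = $24,850. Combined base = $287,500 + $33,250 = $320,750.
Offense committed while released on bail in another case (+100%): $320,750 × 2 = $641,500.
A deadly weapon other than a firearm was used (+15%): $641,500 × 1.15 = $737,725.
Victim suffered great bodily injury (+15%): $737,725 × 1.15 = $848,383.75.
$848,383.75 is at or above the $7,500 minimum.
Rounded to the nearest dollar: $848,384.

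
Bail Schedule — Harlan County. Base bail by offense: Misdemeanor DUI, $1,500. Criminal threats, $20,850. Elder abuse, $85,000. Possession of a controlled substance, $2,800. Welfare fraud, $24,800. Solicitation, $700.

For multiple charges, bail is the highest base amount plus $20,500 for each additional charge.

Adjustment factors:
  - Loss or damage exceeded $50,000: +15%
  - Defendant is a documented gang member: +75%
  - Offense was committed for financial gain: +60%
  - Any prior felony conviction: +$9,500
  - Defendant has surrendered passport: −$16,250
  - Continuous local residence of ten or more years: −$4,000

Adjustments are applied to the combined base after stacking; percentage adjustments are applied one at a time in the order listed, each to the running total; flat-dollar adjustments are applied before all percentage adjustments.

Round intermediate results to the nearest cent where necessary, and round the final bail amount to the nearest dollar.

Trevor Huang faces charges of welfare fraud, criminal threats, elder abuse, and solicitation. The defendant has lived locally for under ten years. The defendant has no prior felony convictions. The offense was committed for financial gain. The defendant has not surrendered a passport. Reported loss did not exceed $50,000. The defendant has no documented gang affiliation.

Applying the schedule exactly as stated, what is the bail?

Base amounts from the schedule: welfare fraud $24,800; criminal threats $20,850; elder abuse $85,000; solicitation $700.
Stacking rule: highest base plus $20,500 per additional charge. Highest is elder abuse at $85,000; 3 additional charges → +$61,500. Combined base = $146,500.
Offense was committed for financial gain (+60%): $146,500 × 1.6 = $234,400.

$234,400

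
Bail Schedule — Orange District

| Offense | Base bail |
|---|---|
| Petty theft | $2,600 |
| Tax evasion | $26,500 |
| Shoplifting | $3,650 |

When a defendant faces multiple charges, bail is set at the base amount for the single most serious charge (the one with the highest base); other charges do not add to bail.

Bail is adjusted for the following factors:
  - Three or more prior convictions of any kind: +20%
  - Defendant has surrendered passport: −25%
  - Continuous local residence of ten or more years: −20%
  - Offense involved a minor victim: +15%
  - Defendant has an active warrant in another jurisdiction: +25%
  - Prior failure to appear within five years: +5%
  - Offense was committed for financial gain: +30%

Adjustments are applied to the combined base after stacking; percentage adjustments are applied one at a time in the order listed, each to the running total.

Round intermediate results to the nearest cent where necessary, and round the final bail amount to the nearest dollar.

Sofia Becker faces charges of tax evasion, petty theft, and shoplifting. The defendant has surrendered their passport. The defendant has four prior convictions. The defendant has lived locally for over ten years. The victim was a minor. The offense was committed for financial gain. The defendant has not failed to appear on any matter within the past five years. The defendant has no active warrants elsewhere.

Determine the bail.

$28,525

Base amounts from the schedule: tax evasion $26,500; petty theft $2,600; shoplifting $3,650.
Stacking rule: use the highest base only. Highest is tax evasion at $26,500. Combined base = $26,500.
Three or more prior convictions of any kind (+20%): $26,500 × 1.2 = $31,800.
Defendant has surrendered passport (−25%): $31,800 × 0.75 = $23,850.
Continuous local residence of ten or more years (−20%): $23,850 × 0.8 = $19,080.
Offense involved a minor victim (+15%): $19,080 × 1.15 = $21,942.
Offense was committed for financial gain (+30%): $21,942 × 1.3 = $28,524.60.
Rounded to the nearest dollar: $28,525.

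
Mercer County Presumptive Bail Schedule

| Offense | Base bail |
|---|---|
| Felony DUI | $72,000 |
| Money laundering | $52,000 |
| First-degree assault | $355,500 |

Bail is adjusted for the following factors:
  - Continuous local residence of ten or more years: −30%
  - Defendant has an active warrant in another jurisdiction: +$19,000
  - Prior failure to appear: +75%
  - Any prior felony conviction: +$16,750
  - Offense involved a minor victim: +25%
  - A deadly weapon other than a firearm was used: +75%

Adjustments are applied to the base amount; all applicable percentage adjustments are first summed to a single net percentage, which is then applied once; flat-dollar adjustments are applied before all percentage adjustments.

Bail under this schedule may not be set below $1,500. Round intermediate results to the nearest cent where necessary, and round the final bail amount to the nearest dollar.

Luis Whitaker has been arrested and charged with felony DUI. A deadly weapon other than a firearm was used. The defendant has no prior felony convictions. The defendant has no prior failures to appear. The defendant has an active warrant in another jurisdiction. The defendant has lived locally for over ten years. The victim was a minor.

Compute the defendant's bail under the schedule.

$154,700

Base amounts from the schedule: felony DUI $72,000.
Single charge. Combined base = $72,000.
Defendant has an active warrant in another jurisdiction (+$19,000 flat): $72,000 + $19,000 = $91,000.
Net percentage adjustment: −30% +25% +75% = +70%. $91,000 × 1.7 = $154,700.
$154,700 is at or above the $1,500 minimum.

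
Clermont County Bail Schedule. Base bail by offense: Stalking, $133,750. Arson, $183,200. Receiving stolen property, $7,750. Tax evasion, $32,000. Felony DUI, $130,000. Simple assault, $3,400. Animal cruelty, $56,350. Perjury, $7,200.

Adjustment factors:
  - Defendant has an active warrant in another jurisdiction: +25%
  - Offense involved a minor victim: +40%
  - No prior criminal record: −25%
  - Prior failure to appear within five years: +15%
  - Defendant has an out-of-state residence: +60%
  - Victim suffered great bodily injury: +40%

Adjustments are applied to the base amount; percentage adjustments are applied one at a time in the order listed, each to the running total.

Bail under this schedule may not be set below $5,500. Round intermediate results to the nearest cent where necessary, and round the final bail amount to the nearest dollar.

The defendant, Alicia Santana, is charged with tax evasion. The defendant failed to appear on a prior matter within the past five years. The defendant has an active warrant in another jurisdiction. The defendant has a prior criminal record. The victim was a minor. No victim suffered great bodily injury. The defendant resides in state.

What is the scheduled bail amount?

Base amounts from the schedule: tax evasion $32,000.
Single charge. Combined base = $32,000.
Defendant has an active warrant in another jurisdiction (+25%): $32,000 × 1.25 = $40,000.
Offense involved a minor victim (+40%): $40,000 × 1.4 = $56,000.
Prior failure to appear within five years (+15%): $56,000 × 1.15 = $64,400.
$64,400 is at or above the $5,500 minimum.

$64,400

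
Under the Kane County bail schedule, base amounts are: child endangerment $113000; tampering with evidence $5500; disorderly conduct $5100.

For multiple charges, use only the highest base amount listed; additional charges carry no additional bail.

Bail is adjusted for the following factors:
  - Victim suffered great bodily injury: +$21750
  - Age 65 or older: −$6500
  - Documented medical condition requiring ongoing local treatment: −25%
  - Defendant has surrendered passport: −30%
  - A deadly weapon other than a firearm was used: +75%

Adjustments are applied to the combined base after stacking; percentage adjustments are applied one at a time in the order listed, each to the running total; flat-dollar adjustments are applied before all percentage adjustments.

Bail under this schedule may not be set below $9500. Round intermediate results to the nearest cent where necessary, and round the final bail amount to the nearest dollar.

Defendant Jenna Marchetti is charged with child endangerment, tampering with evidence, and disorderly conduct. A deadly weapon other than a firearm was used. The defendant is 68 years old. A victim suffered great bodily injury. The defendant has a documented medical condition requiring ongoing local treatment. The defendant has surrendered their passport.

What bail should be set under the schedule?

$117830

Base amounts from the schedule: child endangerment $113000; tampering with evidence $5500; disorderly conduct $5100.
Stacking rule: use the highest base only. Highest is child endangerment at $113000. Combined base = $113000.
Victim suffered great bodily injury (+$21750 flat): $113000 + $21750 = $134750.
Age 65 or older (−$6500 flat): $134750 − $6500 = $128250.
Documented medical condition requiring ongoing local treatment (−25%): $128250 × 0.75 = $96187.50.
Defendant has surrendered passport (−30%): $96187.50 × 0.7 = $67331.25.
A deadly weapon other than a firearm was used (+75%): $67331.25 × 1.75 = $117829.69.
$117829.69 is at or above the $9500 minimum.
Rounded to the nearest dollar: $117830.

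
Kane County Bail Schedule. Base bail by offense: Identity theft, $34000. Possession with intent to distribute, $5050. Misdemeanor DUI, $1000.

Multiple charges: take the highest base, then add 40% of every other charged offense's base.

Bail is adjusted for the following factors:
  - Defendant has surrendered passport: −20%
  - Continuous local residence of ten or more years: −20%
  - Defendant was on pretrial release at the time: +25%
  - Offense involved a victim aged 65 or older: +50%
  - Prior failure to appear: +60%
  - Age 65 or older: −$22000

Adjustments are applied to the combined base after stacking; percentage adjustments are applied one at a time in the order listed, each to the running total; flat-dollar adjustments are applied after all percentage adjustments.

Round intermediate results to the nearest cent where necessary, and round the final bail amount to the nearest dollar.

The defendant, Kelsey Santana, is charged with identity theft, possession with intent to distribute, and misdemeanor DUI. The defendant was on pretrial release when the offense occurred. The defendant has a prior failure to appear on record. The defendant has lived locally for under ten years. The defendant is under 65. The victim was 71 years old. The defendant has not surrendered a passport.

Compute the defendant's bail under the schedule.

$109260

Base amounts from the schedule: identity theft $34000; possession with intent to distribute $5050; misdemeanor DUI $1000.
Stacking rule: highest base plus 40% of each additional charge. Highest is identity theft at $34000. Additional: $5050 × 40% = $2020; $1000 × 40% = $400. Combined base = $34000 + $2420 = $36420.
Defendant was on pretrial release at the time (+25%): $36420 × 1.25 = $45525.
Offense involved a victim aged 65 or older (+50%): $45525 × 1.5 = $68287.50.
Prior failure to appear (+60%): $68287.50 × 1.6 = $109260.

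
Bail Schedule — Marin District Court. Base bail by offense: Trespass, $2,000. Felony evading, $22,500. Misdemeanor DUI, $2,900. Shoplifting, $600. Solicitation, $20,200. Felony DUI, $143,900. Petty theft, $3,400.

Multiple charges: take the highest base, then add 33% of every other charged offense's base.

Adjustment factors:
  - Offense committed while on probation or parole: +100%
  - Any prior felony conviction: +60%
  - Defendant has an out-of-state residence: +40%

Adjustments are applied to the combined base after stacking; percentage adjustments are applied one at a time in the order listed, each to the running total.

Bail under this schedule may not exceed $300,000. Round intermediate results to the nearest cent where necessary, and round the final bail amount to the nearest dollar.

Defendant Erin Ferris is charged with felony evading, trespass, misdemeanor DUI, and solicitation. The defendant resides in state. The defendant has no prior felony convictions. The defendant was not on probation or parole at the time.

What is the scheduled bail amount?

$30,783

Base amounts from the schedule: felony evading $22,500; trespass $2,000; misdemeanor DUI $2,900; solicitation $20,200.
Stacking rule: highest base plus 33% of each additional charge. Highest is felony evading at $22,500. Additional: $2,000 × 33% = $660; $2,900 × 33% = $957; $20,200 × 33% = $6,666. Combined base = $22,500 + $8,283 = $30,783.
No adjustment factors apply to this defendant.
$30,783 is within the $300,000 maximum.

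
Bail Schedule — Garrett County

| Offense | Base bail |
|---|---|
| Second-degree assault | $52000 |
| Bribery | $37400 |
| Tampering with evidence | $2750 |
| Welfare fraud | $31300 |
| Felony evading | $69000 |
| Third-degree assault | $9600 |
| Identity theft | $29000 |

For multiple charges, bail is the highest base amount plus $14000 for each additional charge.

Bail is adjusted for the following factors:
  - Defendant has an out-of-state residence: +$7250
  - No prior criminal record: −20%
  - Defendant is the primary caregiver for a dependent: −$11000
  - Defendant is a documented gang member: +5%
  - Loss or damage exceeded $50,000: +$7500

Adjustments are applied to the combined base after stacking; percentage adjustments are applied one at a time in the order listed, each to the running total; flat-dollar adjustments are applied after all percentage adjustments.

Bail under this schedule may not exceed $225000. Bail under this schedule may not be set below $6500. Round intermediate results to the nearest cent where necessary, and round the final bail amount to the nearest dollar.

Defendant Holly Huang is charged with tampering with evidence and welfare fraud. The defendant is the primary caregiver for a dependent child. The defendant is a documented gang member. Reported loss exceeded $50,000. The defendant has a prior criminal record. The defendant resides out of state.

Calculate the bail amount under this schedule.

Base amounts from the schedule: tampering with evidence $2750; welfare fraud $31300.
Stacking rule: highest base plus $14000 per additional charge. Highest is welfare fraud at $31300; 1 additional charge → +$14000. Combined base = $45300.
Defendant is a documented gang member (+5%): $45300 × 1.05 = $47565.
Defendant has an out-of-state residence (+$7250 flat): $47565 + $7250 = $54815.
Defendant is the primary caregiver for a dependent (−$11000 flat): $54815 − $11000 = $43815.
Loss or damage exceeded $50,000 (+$7500 flat): $43815 + $7500 = $51315.
$51315 is within the $225000 maximum.
$51315 is at or above the $6500 minimum.

$51315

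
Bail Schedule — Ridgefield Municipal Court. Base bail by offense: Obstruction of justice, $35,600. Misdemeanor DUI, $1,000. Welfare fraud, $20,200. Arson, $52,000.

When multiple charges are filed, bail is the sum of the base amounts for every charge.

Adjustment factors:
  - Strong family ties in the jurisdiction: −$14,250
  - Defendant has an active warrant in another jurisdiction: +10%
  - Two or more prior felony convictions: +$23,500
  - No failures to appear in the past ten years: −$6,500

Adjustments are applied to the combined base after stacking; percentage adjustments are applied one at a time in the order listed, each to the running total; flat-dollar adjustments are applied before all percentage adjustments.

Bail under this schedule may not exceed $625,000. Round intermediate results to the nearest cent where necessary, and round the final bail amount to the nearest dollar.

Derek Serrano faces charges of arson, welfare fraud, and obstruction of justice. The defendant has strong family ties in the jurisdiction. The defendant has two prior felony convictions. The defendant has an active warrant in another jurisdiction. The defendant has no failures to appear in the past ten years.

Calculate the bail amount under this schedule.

$121,605

Base amounts from the schedule: arson $52,000; welfare fraud $20,200; obstruction of justice $35,600.
Stacking rule: sum of all bases. $52,000 + $20,200 + $35,600 = $107,800.
Strong family ties in the jurisdiction (−$14,250 flat): $107,800 − $14,250 = $93,550.
Two or more prior felony convictions (+$23,500 flat): $93,550 + $23,500 = $117,050.
No failures to appear in the past ten years (−$6,500 flat): $117,050 − $6,500 = $110,550.
Defendant has an active warrant in another jurisdiction (+10%): $110,550 × 1.1 = $121,605.
$121,605 is within the $625,000 maximum.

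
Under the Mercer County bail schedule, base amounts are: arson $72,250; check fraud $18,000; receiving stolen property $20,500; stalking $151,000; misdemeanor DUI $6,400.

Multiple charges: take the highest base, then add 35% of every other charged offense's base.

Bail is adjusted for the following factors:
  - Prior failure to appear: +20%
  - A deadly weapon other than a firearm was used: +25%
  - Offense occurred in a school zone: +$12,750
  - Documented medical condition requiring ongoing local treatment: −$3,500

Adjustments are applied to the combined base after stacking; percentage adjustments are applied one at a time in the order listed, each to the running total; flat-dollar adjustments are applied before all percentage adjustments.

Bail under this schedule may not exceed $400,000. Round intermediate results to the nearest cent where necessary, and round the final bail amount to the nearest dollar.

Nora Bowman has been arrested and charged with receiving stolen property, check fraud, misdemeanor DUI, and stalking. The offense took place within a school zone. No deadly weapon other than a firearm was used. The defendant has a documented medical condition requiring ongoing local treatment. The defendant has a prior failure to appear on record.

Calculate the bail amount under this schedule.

Base amounts from the schedule: receiving stolen property $20,500; check fraud $18,000; misdemeanor DUI $6,400; stalking $151,000.
Stacking rule: highest base plus 35% of each additional charge. Highest is stalking at $151,000. Additional: $20,500 × 35% = $7,175; $18,000 × 35% = $6,300; $6,400 × 35% = $2,240. Combined base = $151,000 + $15,715 = $166,715.
Offense occurred in a school zone (+$12,750 flat): $166,715 + $12,750 = $179,465.
Documented medical condition requiring ongoing local treatment (−$3,500 flat): $179,465 − $3,500 = $175,965.
Prior failure to appear (+20%): $175,965 × 1.2 = $211,158.
$211,158 is within the $400,000 maximum.

$211,158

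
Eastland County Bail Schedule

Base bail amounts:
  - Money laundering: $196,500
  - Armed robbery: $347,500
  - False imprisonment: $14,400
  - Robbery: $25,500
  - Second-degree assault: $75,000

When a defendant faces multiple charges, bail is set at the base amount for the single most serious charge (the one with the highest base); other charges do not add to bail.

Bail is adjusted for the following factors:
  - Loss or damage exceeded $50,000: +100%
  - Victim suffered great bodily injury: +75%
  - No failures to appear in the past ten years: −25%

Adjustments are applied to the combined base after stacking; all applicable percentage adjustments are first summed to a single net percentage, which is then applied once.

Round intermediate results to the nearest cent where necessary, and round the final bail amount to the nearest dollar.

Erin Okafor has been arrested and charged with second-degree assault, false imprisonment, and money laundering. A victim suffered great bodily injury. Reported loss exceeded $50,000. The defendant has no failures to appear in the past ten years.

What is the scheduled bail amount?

$491,250

Base amounts from the schedule: second-degree assault $75,000; false imprisonment $14,400; money laundering $196,500.
Stacking rule: use the highest base only. Highest is money laundering at $196,500. Combined base = $196,500.
Net percentage adjustment: +100% +75% −25% = +150%. $196,500 × 2.5 = $491,250.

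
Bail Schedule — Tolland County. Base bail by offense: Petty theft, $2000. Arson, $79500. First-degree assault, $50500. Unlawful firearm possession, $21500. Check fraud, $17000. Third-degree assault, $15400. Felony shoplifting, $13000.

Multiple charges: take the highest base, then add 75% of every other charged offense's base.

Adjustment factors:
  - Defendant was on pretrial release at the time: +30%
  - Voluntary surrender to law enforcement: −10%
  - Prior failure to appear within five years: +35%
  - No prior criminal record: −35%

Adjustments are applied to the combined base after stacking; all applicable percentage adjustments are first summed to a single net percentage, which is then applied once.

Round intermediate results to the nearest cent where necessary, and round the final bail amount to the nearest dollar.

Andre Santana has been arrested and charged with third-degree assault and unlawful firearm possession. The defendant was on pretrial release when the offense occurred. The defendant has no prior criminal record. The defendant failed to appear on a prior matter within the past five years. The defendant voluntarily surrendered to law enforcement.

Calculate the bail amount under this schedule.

Base amounts from the schedule: third-degree assault $15400; unlawful firearm possession $21500.
Stacking rule: highest base plus 75% of each additional charge. Highest is unlawful firearm possession at $21500. Additional: $15400 × 75% = $11550. Combined base = $21500 + $11550 = $33050.
Net percentage adjustment: +30% −10% +35% −35% = +20%. $33050 × 1.2 = $39660.

$39660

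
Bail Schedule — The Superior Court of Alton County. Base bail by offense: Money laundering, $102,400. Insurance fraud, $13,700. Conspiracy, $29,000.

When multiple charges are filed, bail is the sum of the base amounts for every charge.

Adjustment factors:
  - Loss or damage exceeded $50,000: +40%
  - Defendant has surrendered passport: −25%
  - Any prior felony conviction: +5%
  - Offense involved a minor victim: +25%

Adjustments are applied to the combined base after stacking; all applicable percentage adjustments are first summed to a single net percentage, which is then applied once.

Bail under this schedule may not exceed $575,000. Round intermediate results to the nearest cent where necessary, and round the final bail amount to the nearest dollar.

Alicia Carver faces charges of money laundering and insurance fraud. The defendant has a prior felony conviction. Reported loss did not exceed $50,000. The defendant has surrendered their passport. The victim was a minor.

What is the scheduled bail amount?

$121,905

Base amounts from the schedule: money laundering $102,400; insurance fraud $13,700.
Stacking rule: sum of all bases. $102,400 + $13,700 = $116,100.
Net percentage adjustment: −25% +5% +25% = +5%. $116,100 × 1.05 = $121,905.
$121,905 is within the $575,000 maximum.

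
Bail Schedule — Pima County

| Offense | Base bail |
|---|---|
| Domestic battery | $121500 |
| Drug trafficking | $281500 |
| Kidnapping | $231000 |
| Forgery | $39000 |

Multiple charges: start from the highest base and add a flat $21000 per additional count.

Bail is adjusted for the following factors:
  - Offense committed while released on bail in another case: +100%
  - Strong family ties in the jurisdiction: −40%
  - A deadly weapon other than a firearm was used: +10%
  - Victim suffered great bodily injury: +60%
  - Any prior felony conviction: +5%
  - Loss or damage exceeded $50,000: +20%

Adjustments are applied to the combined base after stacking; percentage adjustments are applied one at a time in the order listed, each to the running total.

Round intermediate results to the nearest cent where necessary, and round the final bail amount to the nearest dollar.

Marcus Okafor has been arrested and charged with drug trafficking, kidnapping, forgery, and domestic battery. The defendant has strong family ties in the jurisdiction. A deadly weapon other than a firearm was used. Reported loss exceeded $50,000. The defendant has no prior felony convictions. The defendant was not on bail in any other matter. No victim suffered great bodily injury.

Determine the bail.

Base amounts from the schedule: drug trafficking $281500; kidnapping $231000; forgery $39000; domestic battery $121500.
Stacking rule: highest base plus $21000 per additional charge. Highest is drug trafficking at $281500; 3 additional charges → +$63000. Combined base = $344500.
Strong family ties in the jurisdiction (−40%): $344500 × 0.6 = $206700.
A deadly weapon other than a firearm was used (+10%): $206700 × 1.1 = $227370.
Loss or damage exceeded $50,000 (+20%): $227370 × 1.2 = $272844.

$272844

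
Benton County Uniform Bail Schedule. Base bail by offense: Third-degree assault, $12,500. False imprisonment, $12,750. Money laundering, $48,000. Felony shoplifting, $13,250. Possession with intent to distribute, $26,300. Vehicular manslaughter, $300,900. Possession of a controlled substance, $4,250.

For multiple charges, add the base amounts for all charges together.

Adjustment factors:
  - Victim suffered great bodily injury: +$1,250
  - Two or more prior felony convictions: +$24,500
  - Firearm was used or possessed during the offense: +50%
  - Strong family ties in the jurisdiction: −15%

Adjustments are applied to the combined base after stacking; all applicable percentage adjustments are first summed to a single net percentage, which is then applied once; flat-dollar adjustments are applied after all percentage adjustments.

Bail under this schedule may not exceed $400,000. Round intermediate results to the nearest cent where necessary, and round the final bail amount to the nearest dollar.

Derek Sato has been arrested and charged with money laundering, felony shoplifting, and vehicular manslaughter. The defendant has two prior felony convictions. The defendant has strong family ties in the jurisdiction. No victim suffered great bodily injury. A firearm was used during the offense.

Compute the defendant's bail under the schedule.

$400,000

Base amounts from the schedule: money laundering $48,000; felony shoplifting $13,250; vehicular manslaughter $300,900.
Stacking rule: sum of all bases. $48,000 + $13,250 + $300,900 = $362,150.
Net percentage adjustment: +50% −15% = +35%. $362,150 × 1.35 = $488,902.50.
Two or more prior felony convictions (+$24,500 flat): $488,902.50 + $24,500 = $513,402.50.
Result $513,402.50 exceeds the maximum of $400,000; bail is capped at $400,000.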